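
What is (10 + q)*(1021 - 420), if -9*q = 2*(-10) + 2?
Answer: 7212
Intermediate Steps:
q = 2 (q = -(2*(-10) + 2)/9 = -(-20 + 2)/9 = -⅑*(-18) = 2)
(10 + q)*(1021 - 420) = (10 + 2)*(1021 - 420) = 12*601 = 7212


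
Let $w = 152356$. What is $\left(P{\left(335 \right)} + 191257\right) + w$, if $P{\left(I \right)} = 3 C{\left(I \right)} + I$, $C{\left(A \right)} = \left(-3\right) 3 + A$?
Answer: $344926$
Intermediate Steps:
$C{\left(A \right)} = -9 + A$
$P{\left(I \right)} = -27 + 4 I$ ($P{\left(I \right)} = 3 \left(-9 + I\right) + I = \left(-27 + 3 I\right) + I = -27 + 4 I$)
$\left(P{\left(335 \right)} + 191257\right) + w = \left(\left(-27 + 4 \cdot 335\right) + 191257\right) + 152356 = \left(\left(-27 + 1340\right) + 191257\right) + 152356 = \left(1313 + 191257\right) + 152356 = 192570 + 152356 = 344926$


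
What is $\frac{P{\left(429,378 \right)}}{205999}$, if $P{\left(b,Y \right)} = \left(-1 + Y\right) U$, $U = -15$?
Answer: $- \frac{5655}{205999} \approx -0.027452$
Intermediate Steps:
$P{\left(b,Y \right)} = 15 - 15 Y$ ($P{\left(b,Y \right)} = \left(-1 + Y\right) \left(-15\right) = 15 - 15 Y$)
$\frac{P{\left(429,378 \right)}}{205999} = \frac{15 - 5670}{205999} = \left(15 - 5670\right) \frac{1}{205999} = \left(-5655\right) \frac{1}{205999} = - \frac{5655}{205999}$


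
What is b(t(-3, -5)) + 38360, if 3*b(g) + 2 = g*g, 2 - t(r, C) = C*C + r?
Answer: 115478/3 ≈ 38493.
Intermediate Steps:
t(r, C) = 2 - r - C**2 (t(r, C) = 2 - (C*C + r) = 2 - (C**2 + r) = 2 - (r + C**2) = 2 + (-r - C**2) = 2 - r - C**2)
b(g) = -2/3 + g**2/3 (b(g) = -2/3 + (g*g)/3 = -2/3 + g**2/3)
b(t(-3, -5)) + 38360 = (-2/3 + (2 - 1*(-3) - 1*(-5)**2)**2/3) + 38360 = (-2/3 + (2 + 3 - 1*25)**2/3) + 38360 = (-2/3 + (2 + 3 - 25)**2/3) + 38360 = (-2/3 + (1/3)*(-20)**2) + 38360 = (-2/3 + (1/3)*400) + 38360 = (-2/3 + 400/3) + 38360 = 398/3 + 38360 = 115478/3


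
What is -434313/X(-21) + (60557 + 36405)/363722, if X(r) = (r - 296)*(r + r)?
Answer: -26113040153/807099118 ≈ -32.354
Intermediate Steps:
X(r) = 2*r*(-296 + r) (X(r) = (-296 + r)*(2*r) = 2*r*(-296 + r))
-434313/X(-21) + (60557 + 36405)/363722 = -434313*(-1/(42*(-296 - 21))) + (60557 + 36405)/363722 = -434313/(2*(-21)*(-317)) + 96962*(1/363722) = -434313/13314 + 48481/181861 = -434313*1/13314 + 48481/181861 = -144771/4438 + 48481/181861 = -26113040153/807099118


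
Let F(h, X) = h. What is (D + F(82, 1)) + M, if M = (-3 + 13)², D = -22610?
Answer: -22428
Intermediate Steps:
M = 100 (M = 10² = 100)
(D + F(82, 1)) + M = (-22610 + 82) + 100 = -22528 + 100 = -22428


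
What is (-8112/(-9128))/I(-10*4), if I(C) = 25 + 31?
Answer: 507/31948 ≈ 0.015870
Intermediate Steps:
I(C) = 56
(-8112/(-9128))/I(-10*4) = -8112/(-9128)/56 = -8112*(-1/9128)*(1/56) = (1014/1141)*(1/56) = 507/31948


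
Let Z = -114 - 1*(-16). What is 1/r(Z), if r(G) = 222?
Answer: 1/222 ≈ 0.0045045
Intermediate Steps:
Z = -98 (Z = -114 + 16 = -98)
1/r(Z) = 1/222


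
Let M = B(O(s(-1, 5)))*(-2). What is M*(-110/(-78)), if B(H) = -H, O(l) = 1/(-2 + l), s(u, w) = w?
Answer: 110/117 ≈ 0.94017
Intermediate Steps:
M = 2/3 (M = -1/(-2 + 5)*(-2) = -1/3*(-2) = 2/3 ≈ 0.66667)
M*(-110/(-78)) = 2*(-110/(-78))/3 = 2*(-110*(-1/78))/3 = (2/3)*(55/39) = 110/117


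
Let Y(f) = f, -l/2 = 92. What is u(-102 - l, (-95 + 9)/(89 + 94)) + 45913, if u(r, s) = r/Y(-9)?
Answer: 413135/9 ≈ 45904.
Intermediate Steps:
l = -184 (l = -2*92 = -184)
u(r, s) = -r/9 (u(r, s) = r/(-9) = r*(-⅑) = -r/9)
u(-102 - l, (-95 + 9)/(89 + 94)) + 45913 = -(-102 - 1*(-184))/9 + 45913 = -(-102 + 184)/9 + 45913 = -⅑*82 + 45913 = -82/9 + 45913 = 413135/9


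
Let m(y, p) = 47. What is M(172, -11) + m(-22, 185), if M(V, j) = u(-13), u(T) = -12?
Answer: 35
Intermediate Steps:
M(V, j) = -12
M(172, -11) + m(-22, 185) = -12 + 47 = 35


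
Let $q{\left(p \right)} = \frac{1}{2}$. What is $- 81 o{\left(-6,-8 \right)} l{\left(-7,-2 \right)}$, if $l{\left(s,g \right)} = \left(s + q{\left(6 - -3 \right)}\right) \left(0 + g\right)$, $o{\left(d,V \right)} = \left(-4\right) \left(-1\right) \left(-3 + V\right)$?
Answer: $46332$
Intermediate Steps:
$o{\left(d,V \right)} = -12 + 4 V$ ($o{\left(d,V \right)} = 4 \left(-3 + V\right) = -12 + 4 V$)
$q{\left(p \right)} = \frac{1}{2}$
$l{\left(s,g \right)} = g \left(\frac{1}{2} + s\right)$ ($l{\left(s,g \right)} = \left(s + \frac{1}{2}\right) \left(0 + g\right) = \left(\frac{1}{2} + s\right) g = g \left(\frac{1}{2} + s\right)$)
$- 81 o{\left(-6,-8 \right)} l{\left(-7,-2 \right)} = - 81 \left(-12 + 4 \left(-8\right)\right) \left(- 2 \left(\frac{1}{2} - 7\right)\right) = - 81 \left(-12 - 32\right) \left(\left(-2\right) \left(- \frac{13}{2}\right)\right) = \left(-81\right) \left(-44\right) 13 = 3564 \cdot 13 = 46332$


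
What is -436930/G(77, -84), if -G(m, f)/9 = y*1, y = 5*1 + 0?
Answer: 87386/9 ≈ 9709.6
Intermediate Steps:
y = 5 (y = 5 + 0 = 5)
G(m, f) = -45
-436930/G(77, -84) = -436930/(-45) = -436930*(-1)/45 = -65*(-6722/45) = 87386/9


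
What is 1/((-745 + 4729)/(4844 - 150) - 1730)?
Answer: -2347/4058318 ≈ -0.00057832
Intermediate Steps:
1/((-745 + 4729)/(4844 - 150) - 1730) = 1/(3984/4694 - 1730) = 1/(3984*(1/4694) - 1730) = 1/(1992/2347 - 1730) = 1/(-4058318/2347) = -2347/4058318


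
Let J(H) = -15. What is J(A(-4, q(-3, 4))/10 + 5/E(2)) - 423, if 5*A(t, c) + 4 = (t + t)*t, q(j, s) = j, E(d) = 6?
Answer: -438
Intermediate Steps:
A(t, c) = -4/5 + 2*t**2/5 (A(t, c) = -4/5 + ((t + t)*t)/5 = -4/5 + ((2*t)*t)/5 = -4/5 + (2*t**2)/5 = -4/5 + 2*t**2/5)
J(A(-4, q(-3, 4))/10 + 5/E(2)) - 423 = -15 - 423 = -438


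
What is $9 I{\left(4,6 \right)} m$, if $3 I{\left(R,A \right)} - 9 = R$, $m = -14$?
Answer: $-546$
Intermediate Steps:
$I{\left(R,A \right)} = 3 + \frac{R}{3}$
$9 I{\left(4,6 \right)} m = 9 \left(3 + \frac{1}{3} \cdot 4\right) \left(-14\right) = 9 \left(3 + \frac{4}{3}\right) \left(-14\right) = 9 \cdot \frac{13}{3} \left(-14\right) = 39 \left(-14\right) = -546$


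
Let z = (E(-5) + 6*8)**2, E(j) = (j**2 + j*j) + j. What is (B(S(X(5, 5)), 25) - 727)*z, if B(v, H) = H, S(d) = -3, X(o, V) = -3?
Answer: -6071598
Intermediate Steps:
E(j) = j + 2*j**2 (E(j) = (j**2 + j**2) + j = 2*j**2 + j = j + 2*j**2)
z = 8649 (z = (-5*(1 + 2*(-5)) + 6*8)**2 = (-5*(1 - 10) + 48)**2 = (-5*(-9) + 48)**2 = (45 + 48)**2 = 93**2 = 8649)
(B(S(X(5, 5)), 25) - 727)*z = (25 - 727)*8649 = -702*8649 = -6071598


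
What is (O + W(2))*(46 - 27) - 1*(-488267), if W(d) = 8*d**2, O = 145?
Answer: 491630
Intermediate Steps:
(O + W(2))*(46 - 27) - 1*(-488267) = (145 + 8*2**2)*(46 - 27) - 1*(-488267) = (145 + 8*4)*19 + 488267 = (145 + 32)*19 + 488267 = 177*19 + 488267 = 3363 + 488267 = 491630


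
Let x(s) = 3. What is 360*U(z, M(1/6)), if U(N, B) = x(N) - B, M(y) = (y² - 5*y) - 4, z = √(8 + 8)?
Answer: 2810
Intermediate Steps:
z = 4 (z = √16 = 4)
M(y) = -4 + y² - 5*y
U(N, B) = 3 - B
360*U(z, M(1/6)) = 360*(3 - (-4 + (1/6)² - 5/6)) = 360*(3 - (-4 + (⅙)² - 5*⅙)) = 360*(3 - (-4 + 1/36 - ⅚)) = 360*(3 - 1*(-173/36)) = 360*(3 + 173/36) = 360*(281/36) = 2810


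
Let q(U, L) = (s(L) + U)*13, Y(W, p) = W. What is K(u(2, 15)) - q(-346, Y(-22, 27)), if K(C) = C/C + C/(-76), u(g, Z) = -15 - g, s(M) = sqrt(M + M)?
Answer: 341941/76 - 26*I*sqrt(11) ≈ 4499.2 - 86.232*I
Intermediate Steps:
s(M) = sqrt(2)*sqrt(M) (s(M) = sqrt(2*M) = sqrt(2)*sqrt(M))
K(C) = 1 - C/76 (K(C) = 1 + C*(-1/76) = 1 - C/76)
q(U, L) = 13*U + 13*sqrt(2)*sqrt(L) (q(U, L) = (sqrt(2)*sqrt(L) + U)*13 = (U + sqrt(2)*sqrt(L))*13 = 13*U + 13*sqrt(2)*sqrt(L))
K(u(2, 15)) - q(-346, Y(-22, 27)) = (1 - (-15 - 1*2)/76) - (13*(-346) + 13*sqrt(2)*sqrt(-22)) = (1 - (-15 - 2)/76) - (-4498 + 13*sqrt(2)*(I*sqrt(22))) = (1 - 1/76*(-17)) - (-4498 + 26*I*sqrt(11)) = (1 + 17/76) + (4498 - 26*I*sqrt(11)) = 93/76 + (4498 - 26*I*sqrt(11)) = 341941/76 - 26*I*sqrt(11)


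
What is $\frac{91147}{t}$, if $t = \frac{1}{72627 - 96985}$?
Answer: $-2220158626$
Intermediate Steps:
$t = - \frac{1}{24358}$ ($t = \frac{1}{-24358} = - \frac{1}{24358} \approx -4.1054 \cdot 10^{-5}$)
$\frac{91147}{t} = \frac{91147}{- \frac{1}{24358}} = 91147 \left(-24358\right) = -2220158626$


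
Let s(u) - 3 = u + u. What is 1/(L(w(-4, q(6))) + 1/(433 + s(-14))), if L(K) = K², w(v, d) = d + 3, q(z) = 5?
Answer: 408/26113 ≈ 0.015624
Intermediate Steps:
s(u) = 3 + 2*u (s(u) = 3 + (u + u) = 3 + 2*u)
w(v, d) = 3 + d
1/(L(w(-4, q(6))) + 1/(433 + s(-14))) = 1/((3 + 5)² + 1/(433 + (3 + 2*(-14)))) = 1/(8² + 1/(433 + (3 - 28))) = 1/(64 + 1/(433 - 25)) = 1/(64 + 1/408) = 1/(26113/408) = 408/26113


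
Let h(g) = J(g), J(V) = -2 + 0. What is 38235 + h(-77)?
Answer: 38233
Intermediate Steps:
J(V) = -2
h(g) = -2
38235 + h(-77) = 38235 - 2 = 38233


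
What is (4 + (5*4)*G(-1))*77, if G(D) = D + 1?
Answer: 308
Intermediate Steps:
G(D) = 1 + D
(4 + (5*4)*G(-1))*77 = (4 + (5*4)*(1 - 1))*77 = (4 + 20*0)*77 = (4 + 0)*77 = 4*77 = 308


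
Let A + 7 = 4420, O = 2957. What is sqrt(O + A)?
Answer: sqrt(7370) ≈ 85.849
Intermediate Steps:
A = 4413 (A = -7 + 4420 = 4413)
sqrt(O + A) = sqrt(2957 + 4413) = sqrt(7370)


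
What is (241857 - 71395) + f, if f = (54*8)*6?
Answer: 173054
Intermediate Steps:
f = 2592 (f = 432*6 = 2592)
(241857 - 71395) + f = (241857 - 71395) + 2592 = 170462 + 2592 = 173054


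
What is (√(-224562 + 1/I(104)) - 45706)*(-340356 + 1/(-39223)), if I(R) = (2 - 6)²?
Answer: 610165199577634/39223 - 13349783389*I*√3592991/156892 ≈ 1.5556e+10 - 1.6129e+8*I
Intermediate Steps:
I(R) = 16 (I(R) = (-4)² = 16)
(√(-224562 + 1/I(104)) - 45706)*(-340356 + 1/(-39223)) = (√(-224562 + 1/16) - 45706)*(-340356 + 1/(-39223)) = (√(-224562 + 1/16) - 45706)*(-340356 - 1/39223) = (√(-3592991/16) - 45706)*(-13349783389/39223) = (I*√3592991/4 - 45706)*(-13349783389/39223) = (-45706 + I*√3592991/4)*(-13349783389/39223) = 610165199577634/39223 - 13349783389*I*√3592991/156892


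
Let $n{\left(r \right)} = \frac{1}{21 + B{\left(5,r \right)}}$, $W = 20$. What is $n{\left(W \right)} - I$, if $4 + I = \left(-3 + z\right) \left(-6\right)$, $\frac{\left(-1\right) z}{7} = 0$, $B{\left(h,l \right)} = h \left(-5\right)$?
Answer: $- \frac{57}{4} \approx -14.25$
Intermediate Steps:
$B{\left(h,l \right)} = - 5 h$
$z = 0$ ($z = \left(-7\right) 0 = 0$)
$n{\left(r \right)} = - \frac{1}{4}$ ($n{\left(r \right)} = \frac{1}{21 - 25} = \frac{1}{-4} = - \frac{1}{4}$)
$I = 14$ ($I = -4 + \left(-3 + 0\right) \left(-6\right) = -4 - -18 = -4 + 18 = 14$)
$n{\left(W \right)} - I = - \frac{1}{4} - 14 = - \frac{57}{4}$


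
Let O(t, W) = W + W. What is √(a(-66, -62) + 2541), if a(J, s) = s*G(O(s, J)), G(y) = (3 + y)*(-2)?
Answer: 3*I*√1495 ≈ 116.0*I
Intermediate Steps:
O(t, W) = 2*W
G(y) = -6 - 2*y
a(J, s) = s*(-6 - 4*J)
√(a(-66, -62) + 2541) = √(-2*(-62)*(3 + 2*(-66)) + 2541) = √(-2*(-62)*(3 - 132) + 2541) = √(-2*(-62)*(-129) + 2541) = √(-15996 + 2541) = √(-13455) = 3*I*√1495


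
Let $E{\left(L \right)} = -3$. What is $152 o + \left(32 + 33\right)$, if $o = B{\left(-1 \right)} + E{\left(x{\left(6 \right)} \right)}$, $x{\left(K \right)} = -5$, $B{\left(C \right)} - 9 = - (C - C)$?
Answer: $977$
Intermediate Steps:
$B{\left(C \right)} = 9$ ($B{\left(C \right)} = 9 - \left(C - C\right) = 9 - 0 = 9 + 0 = 9$)
$o = 6$ ($o = 9 - 3 = 6$)
$152 o + \left(32 + 33\right) = 152 \cdot 6 + \left(32 + 33\right) = 912 + 65 = 977$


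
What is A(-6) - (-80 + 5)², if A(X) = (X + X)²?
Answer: -5481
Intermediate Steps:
A(X) = 4*X² (A(X) = (2*X)² = 4*X²)
A(-6) - (-80 + 5)² = 4*(-6)² - (-80 + 5)² = 4*36 - 1*(-75)² = 144 - 1*5625 = 144 - 5625 = -5481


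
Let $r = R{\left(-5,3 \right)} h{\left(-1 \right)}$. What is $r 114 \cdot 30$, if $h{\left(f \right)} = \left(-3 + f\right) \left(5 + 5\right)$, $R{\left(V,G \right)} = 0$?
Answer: $0$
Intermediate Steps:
$h{\left(f \right)} = -30 + 10 f$ ($h{\left(f \right)} = \left(-3 + f\right) 10 = -30 + 10 f$)
$r = 0$ ($r = 0 \left(-30 + 10 \left(-1\right)\right) = 0 \left(-30 - 10\right) = 0 \left(-40\right) = 0$)
$r 114 \cdot 30 = 0 \cdot 114 \cdot 30 = 0 \cdot 3420 = 0$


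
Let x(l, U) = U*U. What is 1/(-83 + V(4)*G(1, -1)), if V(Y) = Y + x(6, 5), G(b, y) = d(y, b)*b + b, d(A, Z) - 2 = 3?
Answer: 1/91 ≈ 0.010989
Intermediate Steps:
x(l, U) = U²
d(A, Z) = 5 (d(A, Z) = 2 + 3 = 5)
G(b, y) = 6*b (G(b, y) = 5*b + b = 6*b)
V(Y) = 25 + Y (V(Y) = Y + 5² = Y + 25 = 25 + Y)
1/(-83 + V(4)*G(1, -1)) = 1/(-83 + (25 + 4)*(6*1)) = 1/(-83 + 29*6) = 1/(-83 + 174) = 1/91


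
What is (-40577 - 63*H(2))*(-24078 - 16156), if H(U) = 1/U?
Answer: 1633842389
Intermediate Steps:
(-40577 - 63*H(2))*(-24078 - 16156) = (-40577 - 63/2)*(-24078 - 16156) = (-40577 - 63*½)*(-40234) = (-40577 - 63/2)*(-40234) = -81217/2*(-40234) = 1633842389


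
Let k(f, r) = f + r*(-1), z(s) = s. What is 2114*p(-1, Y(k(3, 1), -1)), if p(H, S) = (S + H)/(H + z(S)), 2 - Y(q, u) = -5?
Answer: 2114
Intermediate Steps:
k(f, r) = f - r
Y(q, u) = 7 (Y(q, u) = 2 - 1*(-5) = 2 + 5 = 7)
p(H, S) = 1 (p(H, S) = (S + H)/(H + S) = (H + S)/(H + S) = 1)
2114*p(-1, Y(k(3, 1), -1)) = 2114*1 = 2114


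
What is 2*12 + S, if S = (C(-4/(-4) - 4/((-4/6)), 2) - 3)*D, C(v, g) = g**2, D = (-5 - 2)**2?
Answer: 73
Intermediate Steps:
D = 49 (D = (-7)**2 = 49)
S = 49 (S = (2**2 - 3)*49 = (4 - 3)*49 = 1*49 = 49)
2*12 + S = 2*12 + 49 = 24 + 49 = 73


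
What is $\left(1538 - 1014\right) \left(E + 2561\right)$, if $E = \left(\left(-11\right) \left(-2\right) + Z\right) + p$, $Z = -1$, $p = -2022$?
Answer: $293440$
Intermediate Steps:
$E = -2001$ ($E = \left(\left(-11\right) \left(-2\right) - 1\right) - 2022 = \left(22 - 1\right) - 2022 = 21 - 2022 = -2001$)
$\left(1538 - 1014\right) \left(E + 2561\right) = \left(1538 - 1014\right) \left(-2001 + 2561\right) = 524 \cdot 560 = 293440$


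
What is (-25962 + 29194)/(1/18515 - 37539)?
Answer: -7480060/86879323 ≈ -0.086097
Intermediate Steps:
(-25962 + 29194)/(1/18515 - 37539) = 3232/(1/18515 - 37539) = 3232/(-695034584/18515) = 3232*(-18515/695034584) = -7480060/86879323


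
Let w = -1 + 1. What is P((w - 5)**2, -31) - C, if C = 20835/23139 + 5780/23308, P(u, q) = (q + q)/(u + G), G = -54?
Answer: 429902054/434455293 ≈ 0.98952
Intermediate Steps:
w = 0
P(u, q) = 2*q/(-54 + u) (P(u, q) = (q + q)/(u - 54) = (2*q)/(-54 + u) = 2*q/(-54 + u))
C = 17204600/14981217 (C = 20835*(1/23139) + 5780*(1/23308) = 2315/2571 + 1445/5827 = 17204600/14981217 ≈ 1.1484)
P((w - 5)**2, -31) - C = 2*(-31)/(-54 + (0 - 5)**2) - 1*17204600/14981217 = 2*(-31)/(-54 + (-5)**2) - 17204600/14981217 = 2*(-31)/(-54 + 25) - 17204600/14981217 = 2*(-31)/(-29) - 17204600/14981217 = 2*(-31)*(-1/29) - 17204600/14981217 = 62/29 - 17204600/14981217 = 429902054/434455293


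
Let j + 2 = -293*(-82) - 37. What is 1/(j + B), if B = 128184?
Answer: 1/152171 ≈ 6.5716e-6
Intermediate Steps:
j = 23987 (j = -2 + (-293*(-82) - 37) = -2 + (24026 - 37) = -2 + 23989 = 23987)
1/(j + B) = 1/(23987 + 128184) = 1/152171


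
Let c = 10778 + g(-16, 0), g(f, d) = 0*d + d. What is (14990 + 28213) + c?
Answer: 53981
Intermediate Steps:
g(f, d) = d (g(f, d) = 0 + d = d)
c = 10778 (c = 10778 + 0 = 10778)
(14990 + 28213) + c = (14990 + 28213) + 10778 = 43203 + 10778 = 53981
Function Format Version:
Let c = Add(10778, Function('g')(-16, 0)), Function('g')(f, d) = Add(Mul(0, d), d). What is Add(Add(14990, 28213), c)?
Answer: 53981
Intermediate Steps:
Function('g')(f, d) = d (Function('g')(f, d) = Add(0, d) = d)
c = 10778 (c = Add(10778, 0) = 10778)
Add(Add(14990, 28213), c) = Add(Add(14990, 28213), 10778) = Add(43203, 10778) = 53981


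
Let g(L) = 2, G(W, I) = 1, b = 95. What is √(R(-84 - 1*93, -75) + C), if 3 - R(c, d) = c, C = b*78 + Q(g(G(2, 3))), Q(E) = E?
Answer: 2*√1898 ≈ 87.132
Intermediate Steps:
C = 7412 (C = 95*78 + 2 = 7410 + 2 = 7412)
R(c, d) = 3 - c
√(R(-84 - 1*93, -75) + C) = √((3 - (-84 - 1*93)) + 7412) = √((3 - (-84 - 93)) + 7412) = √((3 - 1*(-177)) + 7412) = √((3 + 177) + 7412) = √(180 + 7412) = √7592 = 2*√1898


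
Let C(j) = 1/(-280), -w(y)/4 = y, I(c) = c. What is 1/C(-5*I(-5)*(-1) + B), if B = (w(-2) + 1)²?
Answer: -280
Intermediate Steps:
w(y) = -4*y
B = 81 (B = (-4*(-2) + 1)² = (8 + 1)² = 9² = 81)
C(j) = -1/280
1/C(-5*I(-5)*(-1) + B) = 1/(-1/280) = -280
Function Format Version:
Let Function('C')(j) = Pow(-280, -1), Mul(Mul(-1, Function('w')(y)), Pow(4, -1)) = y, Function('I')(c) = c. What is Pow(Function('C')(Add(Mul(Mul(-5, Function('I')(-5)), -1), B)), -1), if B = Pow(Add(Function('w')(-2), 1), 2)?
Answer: -280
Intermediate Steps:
Function('w')(y) = Mul(-4, y)
B = 81 (B = Pow(Add(Mul(-4, -2), 1), 2) = Pow(Add(8, 1), 2) = Pow(9, 2) = 81)
Function('C')(j) = Rational(-1, 280)
Pow(Function('C')(Add(Mul(Mul(-5, Function('I')(-5)), -1), B)), -1) = Pow(Rational(-1, 280), -1) = -280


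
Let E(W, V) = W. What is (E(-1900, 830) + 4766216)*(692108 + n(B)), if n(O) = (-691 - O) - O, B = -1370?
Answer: 3307183301612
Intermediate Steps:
n(O) = -691 - 2*O
(E(-1900, 830) + 4766216)*(692108 + n(B)) = (-1900 + 4766216)*(692108 + (-691 - 2*(-1370))) = 4764316*(692108 + (-691 + 2740)) = 4764316*(692108 + 2049) = 4764316*694157 = 3307183301612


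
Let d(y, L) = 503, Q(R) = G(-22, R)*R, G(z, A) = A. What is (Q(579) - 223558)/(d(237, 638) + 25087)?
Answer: 111683/25590 ≈ 4.3643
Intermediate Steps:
Q(R) = R² (Q(R) = R*R = R²)
(Q(579) - 223558)/(d(237, 638) + 25087) = (579² - 223558)/(503 + 25087) = (335241 - 223558)/25590 = 111683*(1/25590) = 111683/25590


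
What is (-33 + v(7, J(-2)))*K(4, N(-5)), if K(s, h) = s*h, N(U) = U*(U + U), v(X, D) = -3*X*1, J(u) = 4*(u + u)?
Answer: -10800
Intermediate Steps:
J(u) = 8*u (J(u) = 4*(2*u) = 8*u)
v(X, D) = -3*X
N(U) = 2*U**2 (N(U) = U*(2*U) = 2*U**2)
K(s, h) = h*s
(-33 + v(7, J(-2)))*K(4, N(-5)) = (-33 - 3*7)*((2*(-5)**2)*4) = (-33 - 21)*((2*25)*4) = -2700*4 = -54*200 = -10800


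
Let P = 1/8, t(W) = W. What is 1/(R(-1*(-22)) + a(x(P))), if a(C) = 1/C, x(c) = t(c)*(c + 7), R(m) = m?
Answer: 57/1318 ≈ 0.043247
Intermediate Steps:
P = ⅛ ≈ 0.12500
x(c) = c*(7 + c) (x(c) = c*(c + 7) = c*(7 + c))
1/(R(-1*(-22)) + a(x(P))) = 1/(-1*(-22) + 1/((7 + ⅛)/8)) = 1/(22 + 1/((⅛)*(57/8))) = 1/(22 + 1/(57/64)) = 1/(22 + 64/57) = 1/(1318/57) = 57/1318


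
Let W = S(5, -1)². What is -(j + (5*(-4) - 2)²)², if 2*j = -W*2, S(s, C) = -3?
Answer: -225625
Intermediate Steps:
W = 9 (W = (-3)² = 9)
j = -9 (j = (-9*2)/2 = (-1*18)/2 = (½)*(-18) = -9)
-(j + (5*(-4) - 2)²)² = -(-9 + (5*(-4) - 2)²)² = -(-9 + (-20 - 2)²)² = -(-9 + (-22)²)² = -(-9 + 484)² = -1*475² = -1*225625 = -225625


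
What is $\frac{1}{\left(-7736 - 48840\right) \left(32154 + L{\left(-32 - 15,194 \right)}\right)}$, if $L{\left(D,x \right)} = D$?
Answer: $- \frac{1}{1816485632} \approx -5.5051 \cdot 10^{-10}$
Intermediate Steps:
$\frac{1}{\left(-7736 - 48840\right) \left(32154 + L{\left(-32 - 15,194 \right)}\right)} = \frac{1}{\left(-7736 - 48840\right) \left(32154 - 47\right)} = \frac{1}{\left(-56576\right) \left(32154 - 47\right)} = \frac{1}{\left(-56576\right) 32107} = \frac{1}{-1816485632} = - \frac{1}{1816485632}$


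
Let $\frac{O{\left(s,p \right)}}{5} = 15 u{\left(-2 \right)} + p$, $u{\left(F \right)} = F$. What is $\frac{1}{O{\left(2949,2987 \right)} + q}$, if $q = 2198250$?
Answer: $\frac{1}{2213035} \approx 4.5187 \cdot 10^{-7}$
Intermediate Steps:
$O{\left(s,p \right)} = -150 + 5 p$ ($O{\left(s,p \right)} = 5 \left(15 \left(-2\right) + p\right) = 5 \left(-30 + p\right) = -150 + 5 p$)
$\frac{1}{O{\left(2949,2987 \right)} + q} = \frac{1}{\left(-150 + 5 \cdot 2987\right) + 2198250} = \frac{1}{\left(-150 + 14935\right) + 2198250} = \frac{1}{14785 + 2198250} = \frac{1}{2213035}$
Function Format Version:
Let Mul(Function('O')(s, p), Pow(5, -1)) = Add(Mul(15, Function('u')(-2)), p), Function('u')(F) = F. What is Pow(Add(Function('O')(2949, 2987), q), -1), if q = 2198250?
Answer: Rational(1, 2213035) ≈ 4.5187e-7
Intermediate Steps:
Function('O')(s, p) = Add(-150, Mul(5, p)) (Function('O')(s, p) = Mul(5, Add(Mul(15, -2), p)) = Mul(5, Add(-30, p)) = Add(-150, Mul(5, p)))
Pow(Add(Function('O')(2949, 2987), q), -1) = Pow(Add(Add(-150, Mul(5, 2987)), 2198250), -1) = Pow(Add(Add(-150, 14935), 2198250), -1) = Pow(Add(14785, 2198250), -1) = Pow(2213035, -1) = Rational(1, 2213035)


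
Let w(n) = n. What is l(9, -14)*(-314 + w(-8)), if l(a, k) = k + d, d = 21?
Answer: -2254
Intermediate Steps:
l(a, k) = 21 + k (l(a, k) = k + 21 = 21 + k)
l(9, -14)*(-314 + w(-8)) = (21 - 14)*(-314 - 8) = 7*(-322) = -2254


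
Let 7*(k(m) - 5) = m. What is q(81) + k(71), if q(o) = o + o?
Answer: 1240/7 ≈ 177.14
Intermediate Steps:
k(m) = 5 + m/7
q(o) = 2*o
q(81) + k(71) = 2*81 + (5 + (1/7)*71) = 162 + (5 + 71/7) = 162 + 106/7 = 1240/7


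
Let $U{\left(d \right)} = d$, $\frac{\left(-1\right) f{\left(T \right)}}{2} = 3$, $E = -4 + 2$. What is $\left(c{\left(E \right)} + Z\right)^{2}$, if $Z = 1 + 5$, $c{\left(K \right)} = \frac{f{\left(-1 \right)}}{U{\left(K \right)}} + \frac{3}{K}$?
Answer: $\frac{225}{4} \approx 56.25$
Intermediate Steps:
$E = -2$
$f{\left(T \right)} = -6$ ($f{\left(T \right)} = \left(-2\right) 3 = -6$)
$c{\left(K \right)} = - \frac{3}{K}$ ($c{\left(K \right)} = - \frac{6}{K} + \frac{3}{K} = - \frac{3}{K}$)
$Z = 6$
$\left(c{\left(E \right)} + Z\right)^{2} = \left(- \frac{3}{-2} + 6\right)^{2} = \left(\left(-3\right) \left(- \frac{1}{2}\right) + 6\right)^{2} = \left(\frac{3}{2} + 6\right)^{2} = \left(\frac{15}{2}\right)^{2} = \frac{225}{4}$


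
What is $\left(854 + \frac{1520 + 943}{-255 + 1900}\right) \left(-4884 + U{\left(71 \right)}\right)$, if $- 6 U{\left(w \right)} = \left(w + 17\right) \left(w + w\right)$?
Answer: $- \frac{5882484740}{987} \approx -5.96 \cdot 10^{6}$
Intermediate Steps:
$U{\left(w \right)} = - \frac{w \left(17 + w\right)}{3}$ ($U{\left(w \right)} = - \frac{\left(w + 17\right) \left(w + w\right)}{6} = - \frac{\left(17 + w\right) 2 w}{6} = - \frac{2 w \left(17 + w\right)}{6} = - \frac{w \left(17 + w\right)}{3}$)
$\left(854 + \frac{1520 + 943}{-255 + 1900}\right) \left(-4884 + U{\left(71 \right)}\right) = \left(854 + \frac{1520 + 943}{-255 + 1900}\right) \left(-4884 - \frac{71 \left(17 + 71\right)}{3}\right) = \left(854 + \frac{2463}{1645}\right) \left(-4884 - \frac{71}{3} \cdot 88\right) = \left(854 + 2463 \cdot \frac{1}{1645}\right) \left(-4884 - \frac{6248}{3}\right) = \left(854 + \frac{2463}{1645}\right) \left(- \frac{20900}{3}\right) = \frac{1407293}{1645} \left(- \frac{20900}{3}\right) = - \frac{5882484740}{987}$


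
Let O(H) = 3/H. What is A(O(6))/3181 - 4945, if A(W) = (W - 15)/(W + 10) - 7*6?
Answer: -330331856/66801 ≈ -4945.0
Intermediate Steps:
A(W) = -42 + (-15 + W)/(10 + W) (A(W) = (-15 + W)/(10 + W) - 1*42 = (-15 + W)/(10 + W) - 42 = -42 + (-15 + W)/(10 + W))
A(O(6))/3181 - 4945 = ((-435 - 123/6)/(10 + 3/6))/3181 - 4945 = ((-435 - 123/6)/(10 + 3*(⅙)))*(1/3181) - 4945 = ((-435 - 41*½)/(10 + ½))*(1/3181) - 4945 = ((-435 - 41/2)/(21/2))*(1/3181) - 4945 = ((2/21)*(-911/2))*(1/3181) - 4945 = -911/21*1/3181 - 4945 = -911/66801 - 4945 = -330331856/66801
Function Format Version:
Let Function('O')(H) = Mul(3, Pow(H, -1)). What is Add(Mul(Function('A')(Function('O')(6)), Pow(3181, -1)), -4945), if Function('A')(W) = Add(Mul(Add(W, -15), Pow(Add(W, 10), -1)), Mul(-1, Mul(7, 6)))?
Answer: Rational(-330331856, 66801) ≈ -4945.0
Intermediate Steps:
Function('A')(W) = Add(-42, Mul(Pow(Add(10, W), -1), Add(-15, W))) (Function('A')(W) = Add(Mul(Add(-15, W), Pow(Add(10, W), -1)), Mul(-1, 42)) = Add(Mul(Pow(Add(10, W), -1), Add(-15, W)), -42) = Add(-42, Mul(Pow(Add(10, W), -1), Add(-15, W))))
Add(Mul(Function('A')(Function('O')(6)), Pow(3181, -1)), -4945) = Add(Mul(Mul(Pow(Add(10, Mul(3, Pow(6, -1))), -1), Add(-435, Mul(-41, Mul(3, Pow(6, -1))))), Pow(3181, -1)), -4945) = Add(Mul(Mul(Pow(Add(10, Mul(3, Rational(1, 6))), -1), Add(-435, Mul(-41, Mul(3, Rational(1, 6))))), Rational(1, 3181)), -4945) = Add(Mul(Mul(Pow(Add(10, Rational(1, 2)), -1), Add(-435, Mul(-41, Rational(1, 2)))), Rational(1, 3181)), -4945) = Add(Mul(Mul(Pow(Rational(21, 2), -1), Add(-435, Rational(-41, 2))), Rational(1, 3181)), -4945) = Add(Mul(Mul(Rational(2, 21), Rational(-911, 2)), Rational(1, 3181)), -4945) = Add(Mul(Rational(-911, 21), Rational(1, 3181)), -4945) = Add(Rational(-911, 66801), -4945) = Rational(-330331856, 66801)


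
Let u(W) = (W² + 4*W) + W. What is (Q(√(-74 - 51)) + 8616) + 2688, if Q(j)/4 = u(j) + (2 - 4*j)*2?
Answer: 10820 - 60*I*√5 ≈ 10820.0 - 134.16*I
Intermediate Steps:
u(W) = W² + 5*W
Q(j) = 16 - 32*j + 4*j*(5 + j) (Q(j) = 4*(j*(5 + j) + (2 - 4*j)*2) = 4*(j*(5 + j) + (4 - 8*j)) = 4*(4 - 8*j + j*(5 + j)) = 16 - 32*j + 4*j*(5 + j))
(Q(√(-74 - 51)) + 8616) + 2688 = ((16 - 12*√(-74 - 51) + 4*(√(-74 - 51))²) + 8616) + 2688 = ((16 - 60*I*√5 + 4*(√(-125))²) + 8616) + 2688 = ((16 - 60*I*√5 + 4*(5*I*√5)²) + 8616) + 2688 = ((16 - 60*I*√5 + 4*(-125)) + 8616) + 2688 = ((16 - 60*I*√5 - 500) + 8616) + 2688 = ((-484 - 60*I*√5) + 8616) + 2688 = (8132 - 60*I*√5) + 2688 = 10820 - 60*I*√5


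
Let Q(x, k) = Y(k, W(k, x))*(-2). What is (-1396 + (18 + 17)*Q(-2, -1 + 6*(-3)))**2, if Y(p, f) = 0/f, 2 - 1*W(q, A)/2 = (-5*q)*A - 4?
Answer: 1948816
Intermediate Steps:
W(q, A) = 12 + 10*A*q (W(q, A) = 4 - 2*((-5*q)*A - 4) = 4 - 2*(-5*A*q - 4) = 4 - 2*(-4 - 5*A*q) = 4 + (8 + 10*A*q) = 12 + 10*A*q)
Y(p, f) = 0
Q(x, k) = 0 (Q(x, k) = 0*(-2) = 0)
(-1396 + (18 + 17)*Q(-2, -1 + 6*(-3)))**2 = (-1396 + (18 + 17)*0)**2 = (-1396 + 35*0)**2 = (-1396 + 0)**2 = (-1396)**2 = 1948816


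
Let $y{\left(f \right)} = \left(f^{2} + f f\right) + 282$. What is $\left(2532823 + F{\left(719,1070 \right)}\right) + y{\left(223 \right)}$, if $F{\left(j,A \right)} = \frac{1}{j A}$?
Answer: $\frac{2025309692791}{769330} \approx 2.6326 \cdot 10^{6}$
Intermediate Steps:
$F{\left(j,A \right)} = \frac{1}{A j}$
$y{\left(f \right)} = 282 + 2 f^{2}$ ($y{\left(f \right)} = \left(f^{2} + f^{2}\right) + 282 = 2 f^{2} + 282 = 282 + 2 f^{2}$)
$\left(2532823 + F{\left(719,1070 \right)}\right) + y{\left(223 \right)} = \left(2532823 + \frac{1}{1070 \cdot 719}\right) + \left(282 + 2 \cdot 223^{2}\right) = \left(2532823 + \frac{1}{1070} \cdot \frac{1}{719}\right) + \left(282 + 2 \cdot 49729\right) = \left(2532823 + \frac{1}{769330}\right) + \left(282 + 99458\right) = \frac{1948576718591}{769330} + 99740 = \frac{2025309692791}{769330}$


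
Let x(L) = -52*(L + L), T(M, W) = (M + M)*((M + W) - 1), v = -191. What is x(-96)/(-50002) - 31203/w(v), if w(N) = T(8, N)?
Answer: 33278685/3200128 ≈ 10.399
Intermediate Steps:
T(M, W) = 2*M*(-1 + M + W) (T(M, W) = (2*M)*(-1 + M + W) = 2*M*(-1 + M + W))
w(N) = 112 + 16*N (w(N) = 2*8*(-1 + 8 + N) = 2*8*(7 + N) = 112 + 16*N)
x(L) = -104*L
x(-96)/(-50002) - 31203/w(v) = -104*(-96)/(-50002) - 31203/(112 + 16*(-191)) = 9984*(-1/50002) - 31203/(112 - 3056) = -4992/25001 - 31203/(-2944) = -4992/25001 - 31203*(-1/2944) = -4992/25001 + 31203/2944 = 33278685/3200128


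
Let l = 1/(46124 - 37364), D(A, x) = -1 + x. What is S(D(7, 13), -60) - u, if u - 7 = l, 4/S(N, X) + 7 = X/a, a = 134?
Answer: -32946859/4371240 ≈ -7.5372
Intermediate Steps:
S(N, X) = 4/(-7 + X/134)
l = 1/8760 ≈ 0.00011416
u = 61321/8760 (u = 7 + 1/8760 = 61321/8760 ≈ 7.0001)
S(D(7, 13), -60) - u = 536/(-938 - 60) - 1*61321/8760 = 536/(-998) - 61321/8760 = 536*(-1/998) - 61321/8760 = -268/499 - 61321/8760 = -32946859/4371240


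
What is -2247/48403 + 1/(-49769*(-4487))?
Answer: -501785392838/10809043485709 ≈ -0.046423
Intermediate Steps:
-2247/48403 + 1/(-49769*(-4487)) = -2247*1/48403 - 1/49769*(-1/4487) = -2247/48403 + 1/223313503 = -501785392838/10809043485709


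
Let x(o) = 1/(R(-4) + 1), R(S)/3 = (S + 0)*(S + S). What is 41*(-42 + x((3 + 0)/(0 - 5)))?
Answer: -166993/97 ≈ -1721.6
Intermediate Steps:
R(S) = 6*S² (R(S) = 3*((S + 0)*(S + S)) = 3*(S*(2*S)) = 3*(2*S²) = 6*S²)
x(o) = 1/97 (x(o) = 1/(6*(-4)² + 1) = 1/(6*16 + 1) = 1/(96 + 1) = 1/97)
41*(-42 + x((3 + 0)/(0 - 5))) = 41*(-42 + 1/97) = 41*(-4073/97) = -166993/97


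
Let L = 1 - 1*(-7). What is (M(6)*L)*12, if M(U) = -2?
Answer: -192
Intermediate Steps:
L = 8 (L = 1 + 7 = 8)
(M(6)*L)*12 = -2*8*12 = -16*12 = -192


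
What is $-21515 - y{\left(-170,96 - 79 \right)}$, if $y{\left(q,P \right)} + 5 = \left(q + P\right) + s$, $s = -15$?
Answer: $-21342$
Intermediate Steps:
$y{\left(q,P \right)} = -20 + P + q$ ($y{\left(q,P \right)} = -5 - \left(15 - P - q\right) = -5 + \left(-15 + P + q\right) = -20 + P + q$)
$-21515 - y{\left(-170,96 - 79 \right)} = -21515 - \left(-20 + \left(96 - 79\right) - 170\right) = -21515 - \left(-20 + 17 - 170\right) = -21515 - -173 = -21515 + 173 = -21342$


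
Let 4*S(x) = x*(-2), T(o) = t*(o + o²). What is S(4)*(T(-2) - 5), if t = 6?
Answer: -14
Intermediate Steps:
T(o) = 6*o + 6*o² (T(o) = 6*(o + o²) = 6*o + 6*o²)
S(x) = -x/2 (S(x) = (x*(-2))/4 = (-2*x)/4 = -x/2)
S(4)*(T(-2) - 5) = (-½*4)*(6*(-2)*(1 - 2) - 5) = -2*(6*(-2)*(-1) - 5) = -2*(12 - 5) = -2*7 = -14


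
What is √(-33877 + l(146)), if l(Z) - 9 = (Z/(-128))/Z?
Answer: I*√8670210/16 ≈ 184.03*I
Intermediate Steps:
l(Z) = 1151/128 (l(Z) = 9 + (Z/(-128))/Z = 9 + (Z*(-1/128))/Z = 9 + (-Z/128)/Z = 9 - 1/128 = 1151/128)
√(-33877 + l(146)) = √(-33877 + 1151/128) = √(-4335105/128) = I*√8670210/16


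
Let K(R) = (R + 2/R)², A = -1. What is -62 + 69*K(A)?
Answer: 559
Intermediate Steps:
-62 + 69*K(A) = -62 + 69*((2 + (-1)²)²/(-1)²) = -62 + 69*(1*(2 + 1)²) = -62 + 69*(1*3²) = -62 + 69*(1*9) = -62 + 69*9 = -62 + 621 = 559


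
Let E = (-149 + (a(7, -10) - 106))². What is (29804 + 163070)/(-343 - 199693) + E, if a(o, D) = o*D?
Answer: 10564304813/100018 ≈ 1.0562e+5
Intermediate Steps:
a(o, D) = D*o
E = 105625 (E = (-149 + (-10*7 - 106))² = (-149 + (-70 - 106))² = (-149 - 176)² = (-325)² = 105625)
(29804 + 163070)/(-343 - 199693) + E = (29804 + 163070)/(-343 - 199693) + 105625 = 192874/(-200036) + 105625 = 192874*(-1/200036) + 105625 = -96437/100018 + 105625 = 10564304813/100018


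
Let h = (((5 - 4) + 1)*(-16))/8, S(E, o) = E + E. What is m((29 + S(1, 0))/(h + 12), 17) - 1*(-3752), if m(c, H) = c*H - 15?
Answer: 30423/8 ≈ 3802.9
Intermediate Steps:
S(E, o) = 2*E
h = -4 (h = ((1 + 1)*(-16))*(1/8) = (2*(-16))*(1/8) = -32*1/8 = -4)
m(c, H) = -15 + H*c (m(c, H) = H*c - 15 = -15 + H*c)
m((29 + S(1, 0))/(h + 12), 17) - 1*(-3752) = (-15 + 17*((29 + 2*1)/(-4 + 12))) - 1*(-3752) = (-15 + 17*((29 + 2)/8)) + 3752 = (-15 + 17*(31*(1/8))) + 3752 = (-15 + 17*(31/8)) + 3752 = (-15 + 527/8) + 3752 = 407/8 + 3752 = 30423/8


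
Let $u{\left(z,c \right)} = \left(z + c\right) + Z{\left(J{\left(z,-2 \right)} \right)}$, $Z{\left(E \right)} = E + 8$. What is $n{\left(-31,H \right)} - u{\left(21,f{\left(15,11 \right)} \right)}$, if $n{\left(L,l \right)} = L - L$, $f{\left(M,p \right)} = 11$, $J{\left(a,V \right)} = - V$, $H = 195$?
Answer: $-42$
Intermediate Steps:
$Z{\left(E \right)} = 8 + E$
$n{\left(L,l \right)} = 0$
$u{\left(z,c \right)} = 10 + c + z$ ($u{\left(z,c \right)} = \left(z + c\right) + \left(8 - -2\right) = \left(c + z\right) + \left(8 + 2\right) = \left(c + z\right) + 10 = 10 + c + z$)
$n{\left(-31,H \right)} - u{\left(21,f{\left(15,11 \right)} \right)} = 0 - \left(10 + 11 + 21\right) = 0 - 42 = -42$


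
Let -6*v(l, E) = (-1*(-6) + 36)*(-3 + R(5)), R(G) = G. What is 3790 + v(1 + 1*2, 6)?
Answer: 3776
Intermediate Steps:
v(l, E) = -14 (v(l, E) = -(-1*(-6) + 36)*(-3 + 5)/6 = -(6 + 36)*2/6 = -7*2 = -1/6*84 = -14)
3790 + v(1 + 1*2, 6) = 3790 - 14 = 3776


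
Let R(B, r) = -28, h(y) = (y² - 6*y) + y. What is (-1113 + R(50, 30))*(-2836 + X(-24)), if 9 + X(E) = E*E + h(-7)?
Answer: 2493085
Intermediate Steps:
h(y) = y² - 5*y
X(E) = 75 + E² (X(E) = -9 + (E*E - 7*(-5 - 7)) = -9 + (E² - 7*(-12)) = -9 + (E² + 84) = -9 + (84 + E²) = 75 + E²)
(-1113 + R(50, 30))*(-2836 + X(-24)) = (-1113 - 28)*(-2836 + (75 + (-24)²)) = -1141*(-2836 + (75 + 576)) = -1141*(-2836 + 651) = -1141*(-2185) = 2493085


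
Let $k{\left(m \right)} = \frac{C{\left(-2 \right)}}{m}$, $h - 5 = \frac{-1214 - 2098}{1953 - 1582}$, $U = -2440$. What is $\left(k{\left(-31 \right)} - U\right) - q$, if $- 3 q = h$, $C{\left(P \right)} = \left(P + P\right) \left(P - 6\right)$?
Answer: $\frac{84106537}{34503} \approx 2437.7$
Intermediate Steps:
$C{\left(P \right)} = 2 P \left(-6 + P\right)$
$h = - \frac{1457}{371}$ ($h = 5 + \frac{-1214 - 2098}{1953 - 1582} = 5 - \frac{3312}{371} = - \frac{1457}{371} \approx -3.9272$)
$q = \frac{1457}{1113}$ ($q = \left(- \frac{1}{3}\right) \left(- \frac{1457}{371}\right) = \frac{1457}{1113} \approx 1.3091$)
$k{\left(m \right)} = \frac{32}{m}$ ($k{\left(m \right)} = \frac{2 \left(-2\right) \left(-6 - 2\right)}{m} = \frac{2 \left(-2\right) \left(-8\right)}{m} = \frac{32}{m}$)
$\left(k{\left(-31 \right)} - U\right) - q = \left(\frac{32}{-31} - -2440\right) - \frac{1457}{1113} = \left(32 \left(- \frac{1}{31}\right) + 2440\right) - \frac{1457}{1113} = \left(- \frac{32}{31} + 2440\right) - \frac{1457}{1113} = \frac{75608}{31} - \frac{1457}{1113} = \frac{84106537}{34503}$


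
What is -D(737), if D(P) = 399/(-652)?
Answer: 399/652 ≈ 0.61196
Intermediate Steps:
D(P) = -399/652 (D(P) = 399*(-1/652) = -399/652)
-D(737) = -1*(-399/652) = 399/652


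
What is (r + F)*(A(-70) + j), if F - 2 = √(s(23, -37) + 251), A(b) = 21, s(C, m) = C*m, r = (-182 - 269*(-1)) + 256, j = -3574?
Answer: -1225785 - 35530*I*√6 ≈ -1.2258e+6 - 87030.0*I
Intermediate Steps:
r = 343 (r = (-182 + 269) + 256 = 87 + 256 = 343)
F = 2 + 10*I*√6 (F = 2 + √(23*(-37) + 251) = 2 + √(-851 + 251) = 2 + √(-600) = 2 + 10*I*√6 ≈ 2.0 + 24.495*I)
(r + F)*(A(-70) + j) = (343 + (2 + 10*I*√6))*(21 - 3574) = (345 + 10*I*√6)*(-3553) = -1225785 - 35530*I*√6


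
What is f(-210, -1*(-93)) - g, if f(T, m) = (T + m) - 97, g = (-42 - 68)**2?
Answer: -12314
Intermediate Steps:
g = 12100 (g = (-110)**2 = 12100)
f(T, m) = -97 + T + m
f(-210, -1*(-93)) - g = (-97 - 210 - 1*(-93)) - 1*12100 = (-97 - 210 + 93) - 12100 = -214 - 12100 = -12314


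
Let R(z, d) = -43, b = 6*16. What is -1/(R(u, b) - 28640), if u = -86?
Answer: 1/28683 ≈ 3.4864e-5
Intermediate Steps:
b = 96
-1/(R(u, b) - 28640) = -1/(-43 - 28640) = -1/(-28683) = -1*(-1/28683) = 1/28683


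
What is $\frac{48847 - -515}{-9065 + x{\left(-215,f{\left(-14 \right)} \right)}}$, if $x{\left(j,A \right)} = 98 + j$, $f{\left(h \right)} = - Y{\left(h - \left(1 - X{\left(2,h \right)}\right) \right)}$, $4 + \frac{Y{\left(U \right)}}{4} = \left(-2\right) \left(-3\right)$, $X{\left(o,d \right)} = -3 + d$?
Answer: $- \frac{24681}{4591} \approx -5.376$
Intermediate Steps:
$Y{\left(U \right)} = 8$ ($Y{\left(U \right)} = -16 + 4 \left(\left(-2\right) \left(-3\right)\right) = -16 + 4 \cdot 6 = -16 + 24 = 8$)
$f{\left(h \right)} = -8$ ($f{\left(h \right)} = \left(-1\right) 8 = -8$)
$\frac{48847 - -515}{-9065 + x{\left(-215,f{\left(-14 \right)} \right)}} = \frac{48847 - -515}{-9065 + \left(98 - 215\right)} = \frac{48847 + \left(-17737 + 18252\right)}{-9065 - 117} = \frac{48847 + 515}{-9182} = 49362 \left(- \frac{1}{9182}\right) = - \frac{24681}{4591}$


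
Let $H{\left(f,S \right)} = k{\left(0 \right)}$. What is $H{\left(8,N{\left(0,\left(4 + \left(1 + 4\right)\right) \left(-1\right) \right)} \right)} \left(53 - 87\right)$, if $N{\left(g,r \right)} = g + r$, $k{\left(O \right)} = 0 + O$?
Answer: $0$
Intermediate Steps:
$k{\left(O \right)} = O$
$H{\left(f,S \right)} = 0$
$H{\left(8,N{\left(0,\left(4 + \left(1 + 4\right)\right) \left(-1\right) \right)} \right)} \left(53 - 87\right) = 0 \left(53 - 87\right) = 0 \left(-34\right) = 0$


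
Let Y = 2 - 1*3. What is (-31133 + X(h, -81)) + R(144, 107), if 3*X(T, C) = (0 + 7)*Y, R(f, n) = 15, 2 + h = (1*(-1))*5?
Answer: -93361/3 ≈ -31120.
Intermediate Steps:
h = -7 (h = -2 + (1*(-1))*5 = -2 - 1*5 = -2 - 5 = -7)
Y = -1 (Y = 2 - 3 = -1)
X(T, C) = -7/3 (X(T, C) = ((0 + 7)*(-1))/3 = (7*(-1))/3 = (⅓)*(-7) = -7/3)
(-31133 + X(h, -81)) + R(144, 107) = (-31133 - 7/3) + 15 = -93406/3 + 15 = -93361/3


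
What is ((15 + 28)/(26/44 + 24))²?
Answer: 894916/292681 ≈ 3.0576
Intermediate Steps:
((15 + 28)/(26/44 + 24))² = (43/(26*(1/44) + 24))² = (43/(13/22 + 24))² = (43/(541/22))² = (43*(22/541))² = (946/541)² = 894916/292681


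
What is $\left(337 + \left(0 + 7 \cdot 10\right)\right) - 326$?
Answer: $81$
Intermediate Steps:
$\left(337 + \left(0 + 7 \cdot 10\right)\right) - 326 = \left(337 + \left(0 + 70\right)\right) - 326 = \left(337 + 70\right) - 326 = 407 - 326 = 81$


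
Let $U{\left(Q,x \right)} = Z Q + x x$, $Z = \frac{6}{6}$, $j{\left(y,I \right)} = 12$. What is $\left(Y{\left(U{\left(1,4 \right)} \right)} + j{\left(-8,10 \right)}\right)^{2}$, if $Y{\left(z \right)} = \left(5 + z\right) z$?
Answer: $148996$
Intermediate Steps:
$Z = 1$ ($Z = 6 \cdot \frac{1}{6} = 1$)
$U{\left(Q,x \right)} = Q + x^{2}$ ($U{\left(Q,x \right)} = 1 Q + x x = Q + x^{2}$)
$Y{\left(z \right)} = z \left(5 + z\right)$
$\left(Y{\left(U{\left(1,4 \right)} \right)} + j{\left(-8,10 \right)}\right)^{2} = \left(\left(1 + 4^{2}\right) \left(5 + \left(1 + 4^{2}\right)\right) + 12\right)^{2} = \left(\left(1 + 16\right) \left(5 + \left(1 + 16\right)\right) + 12\right)^{2} = \left(17 \left(5 + 17\right) + 12\right)^{2} = \left(17 \cdot 22 + 12\right)^{2} = \left(374 + 12\right)^{2} = 386^{2} = 148996$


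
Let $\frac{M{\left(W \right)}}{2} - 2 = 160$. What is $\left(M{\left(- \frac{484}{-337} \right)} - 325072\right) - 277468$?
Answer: $-602216$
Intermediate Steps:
$M{\left(W \right)} = 324$ ($M{\left(W \right)} = 4 + 2 \cdot 160 = 4 + 320 = 324$)
$\left(M{\left(- \frac{484}{-337} \right)} - 325072\right) - 277468 = \left(324 - 325072\right) - 277468 = -324748 - 277468 = -602216$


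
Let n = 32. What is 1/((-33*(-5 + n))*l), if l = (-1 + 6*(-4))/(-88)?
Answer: -8/2025 ≈ -0.0039506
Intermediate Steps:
l = 25/88 (l = (-1 - 24)*(-1/88) = -25*(-1/88) = 25/88 ≈ 0.28409)
1/((-33*(-5 + n))*l) = 1/(-33*(-5 + 32)*(25/88)) = 1/(-33*27*(25/88)) = 1/(-891*25/88) = 1/(-2025/8) = -8/2025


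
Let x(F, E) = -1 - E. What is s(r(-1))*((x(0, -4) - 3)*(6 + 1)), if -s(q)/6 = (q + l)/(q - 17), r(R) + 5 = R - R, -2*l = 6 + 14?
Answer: 0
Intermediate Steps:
l = -10 (l = -(6 + 14)/2 = -½*20 = -10)
r(R) = -5 (r(R) = -5 + (R - R) = -5 + 0 = -5)
s(q) = -6*(-10 + q)/(-17 + q) (s(q) = -6*(q - 10)/(q - 17) = -6*(-10 + q)/(-17 + q))
s(r(-1))*((x(0, -4) - 3)*(6 + 1)) = (6*(10 - 1*(-5))/(-17 - 5))*(((-1 - 1*(-4)) - 3)*(6 + 1)) = (6*(10 + 5)/(-22))*(((-1 + 4) - 3)*7) = (6*(-1/22)*15)*((3 - 3)*7) = -0*7 = -45/11*0 = 0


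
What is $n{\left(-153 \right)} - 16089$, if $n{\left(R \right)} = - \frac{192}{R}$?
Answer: $- \frac{820475}{51} \approx -16088.0$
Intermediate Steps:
$n{\left(-153 \right)} - 16089 = - \frac{192}{-153} - 16089 = \left(-192\right) \left(- \frac{1}{153}\right) - 16089 = \frac{64}{51} - 16089 = - \frac{820475}{51}$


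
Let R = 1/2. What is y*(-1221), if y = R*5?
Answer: -6105/2 ≈ -3052.5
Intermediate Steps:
R = ½ (R = 1*(½) = ½ ≈ 0.50000)
y = 5/2 (y = (½)*5 = 5/2 ≈ 2.5000)
y*(-1221) = (5/2)*(-1221) = -6105/2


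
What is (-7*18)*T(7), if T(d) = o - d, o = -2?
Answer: 1134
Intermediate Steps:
T(d) = -2 - d
(-7*18)*T(7) = (-7*18)*(-2 - 1*7) = -126*(-2 - 7) = -126*(-9) = 1134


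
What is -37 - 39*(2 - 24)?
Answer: 821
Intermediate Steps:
-37 - 39*(2 - 24) = -37 - 39*(-22) = -37 + 858 = 821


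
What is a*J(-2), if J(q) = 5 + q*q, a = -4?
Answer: -36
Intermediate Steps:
J(q) = 5 + q²
a*J(-2) = -4*(5 + (-2)²) = -4*(5 + 4) = -4*9 = -36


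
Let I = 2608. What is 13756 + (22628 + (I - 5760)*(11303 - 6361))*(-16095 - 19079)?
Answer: 547115966500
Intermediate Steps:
13756 + (22628 + (I - 5760)*(11303 - 6361))*(-16095 - 19079) = 13756 + (22628 + (2608 - 5760)*(11303 - 6361))*(-16095 - 19079) = 13756 + (22628 - 3152*4942)*(-35174) = 13756 + (22628 - 15577184)*(-35174) = 13756 - 15554556*(-35174) = 13756 + 547115952744 = 547115966500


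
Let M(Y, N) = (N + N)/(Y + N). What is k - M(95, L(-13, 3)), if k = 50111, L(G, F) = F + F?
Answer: 5061199/101 ≈ 50111.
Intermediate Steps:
L(G, F) = 2*F
M(Y, N) = 2*N/(N + Y) (M(Y, N) = (2*N)/(N + Y) = 2*N/(N + Y))
k - M(95, L(-13, 3)) = 50111 - 2*2*3/(2*3 + 95) = 50111 - 2*6/(6 + 95) = 50111 - 2*6/101 = 50111 - 1*12/101 = 50111 - 12/101 = 5061199/101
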